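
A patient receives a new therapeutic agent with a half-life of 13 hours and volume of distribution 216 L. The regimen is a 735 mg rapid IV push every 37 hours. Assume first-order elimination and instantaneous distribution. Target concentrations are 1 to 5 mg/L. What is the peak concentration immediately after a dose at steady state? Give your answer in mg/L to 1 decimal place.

4.0 mg/L

τ/t½ = 37/13 ≈ 2.8462, so fraction remaining f = (1/2)^(37/13) ≈ 0.1391.
At steady state, accumulation factor R = 1/(1 − e^(−kτ)) ≈ 1.1616.
Single-dose peak C₀ = D/Vd = 735/216 ≈ 3.403 mg/L.
Steady-state peak Cmax,ss = C₀·R ≈ 3.403 × 1.1616 ≈ 3.953 mg/L.
Peak 4.0 mg/L vs MTC 5 mg/L: below toxic threshold.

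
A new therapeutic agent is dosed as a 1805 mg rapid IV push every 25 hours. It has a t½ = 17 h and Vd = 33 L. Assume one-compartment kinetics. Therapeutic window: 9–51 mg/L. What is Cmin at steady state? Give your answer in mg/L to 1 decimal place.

Over one 25-h interval, 25/17 ≈ 1.4706 half-lives elapse, leaving f ≈ 0.3608 of each dose.
Each bolus raises the concentration by D/Vd = 1805/33 ≈ 54.697 mg/L.
Steady-state trough Cmin,ss = C₀·f/(1−f) ≈ 54.697 × 0.3608/0.6392 ≈ 30.874 mg/L.
Trough 30.9 mg/L vs MEC 9 mg/L: adequate.

30.9 mg/L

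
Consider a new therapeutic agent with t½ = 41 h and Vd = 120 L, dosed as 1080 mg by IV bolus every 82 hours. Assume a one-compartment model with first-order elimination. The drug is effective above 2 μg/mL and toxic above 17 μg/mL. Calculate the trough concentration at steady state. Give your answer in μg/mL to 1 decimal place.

3.0 μg/mL

The dosing interval is 2 half-lives, so f = 2^(−2) = 0.25.
At steady state, R = 1/(1 − 0.25) = 4/3.
Single-dose peak C₀ = D/Vd = 1080/120 = 9 μg/mL.
Steady-state peak Cmax,ss = C₀·R = 9 × 4/3 ≈ 12.000 μg/mL.
Steady-state trough Cmin,ss = Cmax,ss·f ≈ 12.000 × 0.25 ≈ 3.000 μg/mL.
Trough 3.0 μg/mL vs MEC 2 μg/mL: adequate.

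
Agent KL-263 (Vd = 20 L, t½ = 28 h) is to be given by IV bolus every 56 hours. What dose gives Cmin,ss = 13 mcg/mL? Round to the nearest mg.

τ/t½ = 56/28 ≈ 2, so f = (1/2)^(56/28) ≈ 0.250000.
Cmin,ss = (D/Vd)·f/(1−f), so D = Cmin,ss·Vd·(1−f)/f.
D = 13 × 20 × (1−f)/f ≈ 13 × 20 × 3.00000 ≈ 780.00 mg.

780 mg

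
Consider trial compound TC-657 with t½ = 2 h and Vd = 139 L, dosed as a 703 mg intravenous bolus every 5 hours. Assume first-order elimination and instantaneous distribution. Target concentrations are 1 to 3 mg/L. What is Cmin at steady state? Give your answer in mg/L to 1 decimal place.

1.1 mg/L

τ/t½ = 5/2 ≈ 2.5, so fraction remaining f = (1/2)^(5/2) ≈ 0.1768.
Accumulation ratio R = 1/(1 − f) ≈ 1/0.8232 ≈ 1.2148.
Each bolus raises the concentration by D/Vd = 703/139 ≈ 5.058 mg/L.
Cmax,ss = C₀/(1 − f) ≈ 5.058/0.8232 ≈ 6.144 mg/L.
Steady-state trough Cmin,ss = Cmax,ss·f ≈ 6.144 × 0.1768 ≈ 1.086 mg/L.
Trough 1.1 mg/L vs MEC 1 mg/L: adequate.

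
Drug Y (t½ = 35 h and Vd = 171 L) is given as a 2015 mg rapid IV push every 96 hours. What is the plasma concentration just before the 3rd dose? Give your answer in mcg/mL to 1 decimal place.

2.0 mcg/mL

f = (1/2)^(τ/t½) = (1/2)^(96/35) ≈ 0.1494.
C₀ = D/Vd = 2015/171 ≈ 11.784 mcg/mL.
Before the 3rd dose, 2 doses have been given. Superposition: Cmin = C₀·(f + f²).
≈ 11.784 × (0.1494 + 0.0223) ≈ 11.784 × 0.1717 ≈ 2.023 mcg/mL.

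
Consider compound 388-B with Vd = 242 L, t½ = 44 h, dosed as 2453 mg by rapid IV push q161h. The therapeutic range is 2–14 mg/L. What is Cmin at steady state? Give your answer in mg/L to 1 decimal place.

0.9 mg/L

τ/t½ = 161/44 ≈ 3.6591, so fraction remaining f = (1/2)^(161/44) ≈ 0.0792.
At steady state, accumulation factor R = 1/(1 − e^(−kτ)) ≈ 1.0860.
Single-dose peak C₀ = D/Vd = 2453/242 ≈ 10.136 mg/L.
Cmax,ss = C₀/(1 − f) ≈ 10.136/0.9208 ≈ 11.008 mg/L.
One interval later, Cmin,ss = Cmax,ss·e^(−kτ) ≈ 11.008 × 0.0792 ≈ 0.872 mg/L.
Trough 0.9 mg/L vs MEC 2 mg/L: subtherapeutic.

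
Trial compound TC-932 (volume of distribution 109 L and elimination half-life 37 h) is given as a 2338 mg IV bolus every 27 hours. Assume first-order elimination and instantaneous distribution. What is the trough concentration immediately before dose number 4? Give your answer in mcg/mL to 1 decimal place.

25.4 mcg/mL

f = (1/2)^(τ/t½) = (1/2)^(27/37) ≈ 0.6030.
C₀ = D/Vd = 2338/109 ≈ 21.450 mcg/mL.
Before the 4th dose, 3 doses have been given. Superposition: Cmin = C₀·(f + f² + … + f^3).
≈ 21.450 × (0.6030 + 0.3636 + 0.2193) ≈ 21.450 × 1.1859 ≈ 25.438 mcg/mL.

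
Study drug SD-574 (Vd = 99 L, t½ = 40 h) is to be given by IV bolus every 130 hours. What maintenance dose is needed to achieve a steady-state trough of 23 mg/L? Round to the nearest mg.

τ/t½ = 130/40 ≈ 3.25, so f = (1/2)^(130/40) ≈ 0.105112.
Cmin,ss = (D/Vd)·f/(1−f), so D = Cmin,ss·Vd·(1−f)/f.
D = 23 × 99 × (1−f)/f ≈ 23 × 99 × 8.51366 ≈ 19385.60 mg.

19386 mg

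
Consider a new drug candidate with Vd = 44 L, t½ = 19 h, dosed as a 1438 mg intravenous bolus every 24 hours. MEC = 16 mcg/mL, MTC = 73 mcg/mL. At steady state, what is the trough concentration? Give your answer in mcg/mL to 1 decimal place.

Over one 24-h interval, 24/19 ≈ 1.2632 half-lives elapse, leaving f ≈ 0.4166 of each dose.
Single-dose peak C₀ = D/Vd = 1438/44 ≈ 32.682 mcg/mL.
Steady-state trough Cmin,ss = C₀·f/(1−f) ≈ 32.682 × 0.4166/0.5834 ≈ 23.338 mcg/mL.
Trough 23.3 mcg/mL vs MEC 16 mcg/mL: adequate.

23.3 mcg/mL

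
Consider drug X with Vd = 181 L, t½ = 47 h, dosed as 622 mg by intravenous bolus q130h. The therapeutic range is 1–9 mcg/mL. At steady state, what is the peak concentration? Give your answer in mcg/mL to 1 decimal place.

4.0 mcg/mL

k = ln2/t½ = ln2/47 ≈ 0.014748 h⁻¹; fraction remaining f = e^(−kτ) = e^(−0.014748×130) ≈ 0.1470.
At steady state, accumulation factor R = 1/(1 − e^(−kτ)) ≈ 1.1723.
Each bolus raises the concentration by D/Vd = 622/181 ≈ 3.436 mcg/mL.
Steady-state peak Cmax,ss = C₀·R ≈ 3.436 × 1.1723 ≈ 4.028 mcg/mL.
Peak 4.0 mcg/mL vs MTC 9 mcg/mL: below toxic threshold.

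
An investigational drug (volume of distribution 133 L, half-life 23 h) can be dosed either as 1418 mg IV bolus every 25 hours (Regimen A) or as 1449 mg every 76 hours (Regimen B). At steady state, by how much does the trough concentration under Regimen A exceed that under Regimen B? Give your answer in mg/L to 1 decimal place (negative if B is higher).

8.3 mg/L

Regimen A: f = (1/2)^(25/23) ≈ 0.4708; Cmin,ss = (1418/133)·f/(1−f) ≈ 9.485 mg/L.
Regimen B: f = (1/2)^(76/23) ≈ 0.1012; Cmin,ss = (1449/133)·f/(1−f) ≈ 1.227 mg/L.
Difference ≈ 9.485 − 1.227 ≈ 8.258 mg/L.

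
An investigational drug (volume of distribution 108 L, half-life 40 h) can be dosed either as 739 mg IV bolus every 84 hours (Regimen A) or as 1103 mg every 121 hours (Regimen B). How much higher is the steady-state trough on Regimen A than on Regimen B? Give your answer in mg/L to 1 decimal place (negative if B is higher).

Regimen A: f = (1/2)^(84/40) ≈ 0.2333; Cmin,ss = (739/108)·f/(1−f) ≈ 2.082 mg/L.
Regimen B: f = (1/2)^(121/40) ≈ 0.1229; Cmin,ss = (1103/108)·f/(1−f) ≈ 1.431 mg/L.
Difference ≈ 2.082 − 1.431 ≈ 0.651 mg/L.

0.7 mg/L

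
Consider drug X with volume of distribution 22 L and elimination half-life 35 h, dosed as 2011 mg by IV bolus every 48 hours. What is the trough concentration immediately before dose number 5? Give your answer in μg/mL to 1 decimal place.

56.3 μg/mL

f = (1/2)^(τ/t½) = (1/2)^(48/35) ≈ 0.3865.
C₀ = D/Vd = 2011/22 ≈ 91.409 μg/mL.
Before the 5th dose, 4 doses have been given. Superposition: Cmin = C₀·(f + f² + … + f^4).
≈ 91.409 × (0.3865 + 0.1494 + 0.0577 + 0.0223) ≈ 91.409 × 0.6159 ≈ 56.299 μg/mL.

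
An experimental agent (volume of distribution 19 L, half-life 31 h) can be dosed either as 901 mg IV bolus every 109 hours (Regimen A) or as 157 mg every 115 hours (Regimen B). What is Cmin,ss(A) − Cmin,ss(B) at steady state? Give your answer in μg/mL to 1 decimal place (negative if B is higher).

Regimen A: f = (1/2)^(109/31) ≈ 0.0874; Cmin,ss = (901/19)·f/(1−f) ≈ 4.542 μg/mL.
Regimen B: f = (1/2)^(115/31) ≈ 0.0764; Cmin,ss = (157/19)·f/(1−f) ≈ 0.684 μg/mL.
Difference ≈ 4.542 − 0.684 ≈ 3.858 μg/mL.

3.9 μg/mL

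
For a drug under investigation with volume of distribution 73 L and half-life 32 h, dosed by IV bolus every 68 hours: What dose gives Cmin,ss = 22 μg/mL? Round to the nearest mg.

τ/t½ = 68/32 ≈ 2.125, so f = (1/2)^(68/32) ≈ 0.229251.
Cmin,ss = (D/Vd)·f/(1−f), so D = Cmin,ss·Vd·(1−f)/f.
D = 22 × 73 × (1−f)/f ≈ 22 × 73 × 3.36203 ≈ 5399.42 mg.

5399 mg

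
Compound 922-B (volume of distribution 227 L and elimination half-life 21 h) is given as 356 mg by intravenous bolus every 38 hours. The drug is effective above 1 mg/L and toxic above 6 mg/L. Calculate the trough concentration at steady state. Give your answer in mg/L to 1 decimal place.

0.6 mg/L

τ/t½ = 38/21 ≈ 1.8095, so fraction remaining f = (1/2)^(38/21) ≈ 0.2853.
At steady state, accumulation factor R = 1/(1 − e^(−kτ)) ≈ 1.3992.
Each bolus raises the concentration by D/Vd = 356/227 ≈ 1.568 mg/L.
Cmax,ss = C₀/(1 − f) ≈ 1.568/0.7147 ≈ 2.194 mg/L.
One interval later, Cmin,ss = Cmax,ss·e^(−kτ) ≈ 2.194 × 0.2853 ≈ 0.626 mg/L.
Trough 0.6 mg/L vs MEC 1 mg/L: subtherapeutic.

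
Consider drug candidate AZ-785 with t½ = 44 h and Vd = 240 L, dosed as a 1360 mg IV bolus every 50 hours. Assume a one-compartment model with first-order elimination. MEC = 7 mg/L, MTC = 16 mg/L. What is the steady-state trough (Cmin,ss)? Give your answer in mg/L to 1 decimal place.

4.7 mg/L

Over one 50-h interval, 50/44 ≈ 1.1364 half-lives elapse, leaving f ≈ 0.4549 of each dose.
Single-dose peak C₀ = D/Vd = 1360/240 ≈ 5.667 mg/L.
Steady-state trough Cmin,ss = C₀·f/(1−f) ≈ 5.667 × 0.4549/0.5451 ≈ 4.729 mg/L.
Trough 4.7 mg/L vs MEC 7 mg/L: subtherapeutic.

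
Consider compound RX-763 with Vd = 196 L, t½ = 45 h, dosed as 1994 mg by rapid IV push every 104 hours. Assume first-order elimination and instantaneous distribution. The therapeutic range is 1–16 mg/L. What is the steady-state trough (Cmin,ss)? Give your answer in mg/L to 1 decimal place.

k = ln2/t½ = ln2/45 ≈ 0.015403 h⁻¹; fraction remaining f = e^(−kτ) = e^(−0.015403×104) ≈ 0.2015.
Accumulation ratio R = 1/(1 − f) ≈ 1/0.7985 ≈ 1.2523.
Single-dose peak C₀ = D/Vd = 1994/196 ≈ 10.173 mg/L.
Steady-state peak Cmax,ss = C₀·R ≈ 10.173 × 1.2523 ≈ 12.740 mg/L.
One interval later, Cmin,ss = Cmax,ss·e^(−kτ) ≈ 12.740 × 0.2015 ≈ 2.567 mg/L.
Trough 2.6 mg/L vs MEC 1 mg/L: adequate.

2.6 mg/L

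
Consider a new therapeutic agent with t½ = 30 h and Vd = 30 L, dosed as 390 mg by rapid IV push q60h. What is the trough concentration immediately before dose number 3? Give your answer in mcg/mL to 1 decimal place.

4.1 mcg/mL

f = (1/2)^(τ/t½) = (1/2)^(60/30) ≈ 0.2500.
C₀ = D/Vd = 390/30 ≈ 13.000 mcg/mL.
Before the 3rd dose, 2 doses have been given. Superposition: Cmin = C₀·(f + f²).
≈ 13.000 × (0.2500 + 0.0625) ≈ 13.000 × 0.3125 ≈ 4.062 mcg/mL.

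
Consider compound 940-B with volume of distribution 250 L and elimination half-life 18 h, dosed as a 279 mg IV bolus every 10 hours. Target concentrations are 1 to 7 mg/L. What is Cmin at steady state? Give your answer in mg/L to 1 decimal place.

2.4 mg/L

k = ln2/t½ = ln2/18 ≈ 0.038508 h⁻¹; fraction remaining f = e^(−kτ) = e^(−0.038508×10) ≈ 0.6804.
At steady state, accumulation factor R = 1/(1 − e^(−kτ)) ≈ 3.1289.
Each bolus raises the concentration by D/Vd = 279/250 ≈ 1.116 mg/L.
Steady-state peak Cmax,ss = C₀·R ≈ 1.116 × 3.1289 ≈ 3.492 mg/L.
Steady-state trough Cmin,ss = Cmax,ss·f ≈ 3.492 × 0.6804 ≈ 2.376 mg/L.
Trough 2.4 mg/L vs MEC 1 mg/L: adequate.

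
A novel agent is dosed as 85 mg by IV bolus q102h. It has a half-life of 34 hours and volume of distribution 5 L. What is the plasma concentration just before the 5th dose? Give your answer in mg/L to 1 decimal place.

2.4 mg/L

f = (1/2)^(τ/t½) = (1/2)^(102/34) ≈ 0.1250.
C₀ = D/Vd = 85/5 ≈ 17.000 mg/L.
Before the 5th dose, 4 doses have been given. Superposition: Cmin = C₀·(f + f² + … + f^4).
≈ 17.000 × (0.1250 + 0.0156 + 0.0020 + 0.0002) ≈ 17.000 × 0.1428 ≈ 2.428 mg/L.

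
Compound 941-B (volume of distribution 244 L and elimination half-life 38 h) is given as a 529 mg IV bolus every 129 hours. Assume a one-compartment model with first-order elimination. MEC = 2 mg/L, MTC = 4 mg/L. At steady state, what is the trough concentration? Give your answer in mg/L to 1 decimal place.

Over one 129-h interval, 129/38 ≈ 3.3947 half-lives elapse, leaving f ≈ 0.0951 of each dose.
At steady state, accumulation factor R = 1/(1 − e^(−kτ)) ≈ 1.1051.
Single-dose peak C₀ = D/Vd = 529/244 ≈ 2.168 mg/L.
Steady-state peak Cmax,ss = C₀·R ≈ 2.168 × 1.1051 ≈ 2.396 mg/L.
One interval later, Cmin,ss = Cmax,ss·e^(−kτ) ≈ 2.396 × 0.0951 ≈ 0.228 mg/L.
Trough 0.2 mg/L vs MEC 2 mg/L: subtherapeutic.

0.2 mg/L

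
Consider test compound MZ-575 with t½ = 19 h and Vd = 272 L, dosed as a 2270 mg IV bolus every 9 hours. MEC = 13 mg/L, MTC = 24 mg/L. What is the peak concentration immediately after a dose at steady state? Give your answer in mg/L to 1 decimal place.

29.8 mg/L

τ/t½ = 9/19 ≈ 0.47368, so fraction remaining f = (1/2)^(9/19) ≈ 0.7201.
Accumulation ratio R = 1/(1 − f) ≈ 1/0.2799 ≈ 3.5727.
Each bolus raises the concentration by D/Vd = 2270/272 ≈ 8.346 mg/L.
Steady-state peak Cmax,ss = C₀·R ≈ 8.346 × 3.5727 ≈ 29.818 mg/L.
Peak 29.8 mg/L vs MTC 24 mg/L: exceeds toxic threshold.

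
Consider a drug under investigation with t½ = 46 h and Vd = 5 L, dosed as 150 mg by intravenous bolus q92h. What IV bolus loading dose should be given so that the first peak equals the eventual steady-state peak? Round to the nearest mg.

200 mg

f = (1/2)^(92/46) ≈ 0.250000; accumulation ratio R = 1/(1−f) ≈ 1.33333.
Loading dose to hit Cmax,ss on first dose: D_load = D_maint·R ≈ 150 × 1.33333 ≈ 200.00 mg.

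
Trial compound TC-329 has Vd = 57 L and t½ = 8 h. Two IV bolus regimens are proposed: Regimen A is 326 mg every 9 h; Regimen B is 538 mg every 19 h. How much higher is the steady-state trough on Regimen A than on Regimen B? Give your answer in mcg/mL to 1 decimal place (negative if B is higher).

2.6 mcg/mL

Regimen A: f = (1/2)^(9/8) ≈ 0.4585; Cmin,ss = (326/57)·f/(1−f) ≈ 4.843 mcg/mL.
Regimen B: f = (1/2)^(19/8) ≈ 0.1928; Cmin,ss = (538/57)·f/(1−f) ≈ 2.254 mcg/mL.
Difference ≈ 4.843 − 2.254 ≈ 2.589 mcg/mL.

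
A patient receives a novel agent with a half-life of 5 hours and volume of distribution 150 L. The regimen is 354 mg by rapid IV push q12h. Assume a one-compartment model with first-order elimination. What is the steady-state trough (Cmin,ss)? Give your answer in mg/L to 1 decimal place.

τ/t½ = 12/5 ≈ 2.4, so fraction remaining f = (1/2)^(12/5) ≈ 0.1895.
Accumulation ratio R = 1/(1 − f) ≈ 1/0.8105 ≈ 1.2338.
Single-dose peak C₀ = D/Vd = 354/150 ≈ 2.360 mg/L.
Cmax,ss = C₀/(1 − f) ≈ 2.360/0.8105 ≈ 2.912 mg/L.
One interval later, Cmin,ss = Cmax,ss·e^(−kτ) ≈ 2.912 × 0.1895 ≈ 0.552 mg/L.

0.6 mg/L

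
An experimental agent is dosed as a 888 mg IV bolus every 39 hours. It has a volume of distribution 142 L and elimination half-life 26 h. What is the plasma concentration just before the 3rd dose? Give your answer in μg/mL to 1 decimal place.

3.0 μg/mL

f = (1/2)^(τ/t½) = (1/2)^(39/26) ≈ 0.3536.
C₀ = D/Vd = 888/142 ≈ 6.254 μg/mL.
Before the 3rd dose, 2 doses have been given. Superposition: Cmin = C₀·(f + f²).
≈ 6.254 × (0.3536 + 0.1250) ≈ 6.254 × 0.4786 ≈ 2.993 μg/mL.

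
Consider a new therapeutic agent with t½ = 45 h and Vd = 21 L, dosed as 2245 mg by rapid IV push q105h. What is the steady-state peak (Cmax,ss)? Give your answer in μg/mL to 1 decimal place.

Over one 105-h interval, 105/45 ≈ 2.3333 half-lives elapse, leaving f ≈ 0.1984 of each dose.
Accumulation ratio R = 1/(1 − f) ≈ 1/0.8016 ≈ 1.2475.
Each bolus raises the concentration by D/Vd = 2245/21 ≈ 106.905 μg/mL.
Steady-state peak Cmax,ss = C₀·R ≈ 106.905 × 1.2475 ≈ 133.364 μg/mL.

133.4 μg/mL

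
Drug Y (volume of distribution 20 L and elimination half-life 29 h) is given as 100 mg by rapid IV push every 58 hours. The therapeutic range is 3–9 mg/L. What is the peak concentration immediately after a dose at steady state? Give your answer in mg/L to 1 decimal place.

6.7 mg/L

τ = 58 h = 2 half-lives, so f = (1/2)^2 = 0.25.
Accumulation ratio R = 1/(1 − f) = 1/0.75 = 4/3.
Single-dose peak C₀ = D/Vd = 100/20 = 5 mg/L.
Steady-state peak Cmax,ss = C₀·R = 5 × 4/3 ≈ 6.667 mg/L.
Peak 6.7 mg/L vs MTC 9 mg/L: below toxic threshold.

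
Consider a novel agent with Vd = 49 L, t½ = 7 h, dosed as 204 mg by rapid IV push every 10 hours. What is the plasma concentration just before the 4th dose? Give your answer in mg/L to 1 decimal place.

2.3 mg/L

f = (1/2)^(τ/t½) = (1/2)^(10/7) ≈ 0.3715.
C₀ = D/Vd = 204/49 ≈ 4.163 mg/L.
Before the 4th dose, 3 doses have been given. Superposition: Cmin = C₀·(f + f² + … + f^3).
≈ 4.163 × (0.3715 + 0.1380 + 0.0513) ≈ 4.163 × 0.5608 ≈ 2.335 mg/L.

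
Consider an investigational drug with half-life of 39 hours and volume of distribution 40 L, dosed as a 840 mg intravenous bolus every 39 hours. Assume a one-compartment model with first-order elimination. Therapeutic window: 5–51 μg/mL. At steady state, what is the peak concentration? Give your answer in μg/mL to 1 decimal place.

τ = 39 h = 1 half-life, so f = (1/2)^1 = 0.5.
At steady state, R = 1/(1 − 0.5) = 2/1.
Single-dose peak C₀ = D/Vd = 840/40 = 21 μg/mL.
Steady-state peak Cmax,ss = C₀·R = 21 × 2/1 ≈ 42.000 μg/mL.
Peak 42.0 μg/mL vs MTC 51 μg/mL: below toxic threshold.

42.0 μg/mL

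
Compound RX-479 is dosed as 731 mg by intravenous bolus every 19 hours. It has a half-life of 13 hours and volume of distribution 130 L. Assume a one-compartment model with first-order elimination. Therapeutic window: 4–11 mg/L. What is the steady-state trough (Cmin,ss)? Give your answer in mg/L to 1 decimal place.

3.2 mg/L

Over one 19-h interval, 19/13 ≈ 1.4615 half-lives elapse, leaving f ≈ 0.3631 of each dose.
Single-dose peak C₀ = D/Vd = 731/130 ≈ 5.623 mg/L.
Steady-state trough Cmin,ss = C₀·f/(1−f) ≈ 5.623 × 0.3631/0.6369 ≈ 3.206 mg/L.
Trough 3.2 mg/L vs MEC 4 mg/L: subtherapeutic.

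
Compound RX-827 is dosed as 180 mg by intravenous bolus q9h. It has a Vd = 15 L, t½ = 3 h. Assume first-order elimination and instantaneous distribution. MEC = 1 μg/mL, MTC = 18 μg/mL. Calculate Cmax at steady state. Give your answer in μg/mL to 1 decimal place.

τ = 9 h = 3 half-lives, so f = (1/2)^3 = 0.125.
Accumulation ratio R = 1/(1 − f) = 1/0.875 = 8/7.
Single-dose peak C₀ = D/Vd = 180/15 = 12 μg/mL.
Steady-state peak Cmax,ss = C₀·R = 12 × 8/7 ≈ 13.714 μg/mL.
Peak 13.7 μg/mL vs MTC 18 μg/mL: below toxic threshold.

13.7 μg/mL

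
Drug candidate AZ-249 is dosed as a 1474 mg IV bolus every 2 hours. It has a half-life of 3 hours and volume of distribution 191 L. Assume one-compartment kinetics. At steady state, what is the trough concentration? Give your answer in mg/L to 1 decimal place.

13.1 mg/L

Over one 2-h interval, 2/3 ≈ 0.66667 half-lives elapse, leaving f ≈ 0.6300 of each dose.
Each bolus raises the concentration by D/Vd = 1474/191 ≈ 7.717 mg/L.
Steady-state trough Cmin,ss = C₀·f/(1−f) ≈ 7.717 × 0.6300/0.3700 ≈ 13.140 mg/L.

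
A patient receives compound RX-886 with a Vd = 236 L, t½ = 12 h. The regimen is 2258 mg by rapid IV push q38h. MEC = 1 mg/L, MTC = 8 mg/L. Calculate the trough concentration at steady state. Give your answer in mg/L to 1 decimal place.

k = ln2/t½ = ln2/12 ≈ 0.057762 h⁻¹; fraction remaining f = e^(−kτ) = e^(−0.057762×38) ≈ 0.1114.
Accumulation ratio R = 1/(1 − f) ≈ 1/0.8886 ≈ 1.1254.
Each bolus raises the concentration by D/Vd = 2258/236 ≈ 9.568 mg/L.
Steady-state peak Cmax,ss = C₀·R ≈ 9.568 × 1.1254 ≈ 10.768 mg/L.
One interval later, Cmin,ss = Cmax,ss·e^(−kτ) ≈ 10.768 × 0.1114 ≈ 1.200 mg/L.
Trough 1.2 mg/L vs MEC 1 mg/L: adequate.

1.2 mg/L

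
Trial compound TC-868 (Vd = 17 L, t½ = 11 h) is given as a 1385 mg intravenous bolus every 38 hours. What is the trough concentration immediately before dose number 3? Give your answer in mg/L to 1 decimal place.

8.1 mg/L

f = (1/2)^(τ/t½) = (1/2)^(38/11) ≈ 0.0912.
C₀ = D/Vd = 1385/17 ≈ 81.471 mg/L.
Before the 3rd dose, 2 doses have been given. Superposition: Cmin = C₀·(f + f²).
≈ 81.471 × (0.0912 + 0.0083) ≈ 81.471 × 0.0995 ≈ 8.106 mg/L.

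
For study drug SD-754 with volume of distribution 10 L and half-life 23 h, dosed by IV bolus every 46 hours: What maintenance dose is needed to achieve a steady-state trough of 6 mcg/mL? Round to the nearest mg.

180 mg

τ/t½ = 46/23 ≈ 2, so f = (1/2)^(46/23) ≈ 0.250000.
Cmin,ss = (D/Vd)·f/(1−f), so D = Cmin,ss·Vd·(1−f)/f.
D = 6 × 10 × (1−f)/f ≈ 6 × 10 × 3.00000 ≈ 180.00 mg.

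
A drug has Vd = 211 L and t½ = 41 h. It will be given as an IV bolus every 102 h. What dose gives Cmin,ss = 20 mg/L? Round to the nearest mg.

τ/t½ = 102/41 ≈ 2.4878, so f = (1/2)^(102/41) ≈ 0.178277.
Cmin,ss = (D/Vd)·f/(1−f), so D = Cmin,ss·Vd·(1−f)/f.
D = 20 × 211 × (1−f)/f ≈ 20 × 211 × 4.60925 ≈ 19451.03 mg.

19451 mg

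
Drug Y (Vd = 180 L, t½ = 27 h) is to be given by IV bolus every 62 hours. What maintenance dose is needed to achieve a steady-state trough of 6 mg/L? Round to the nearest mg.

4225 mg

τ/t½ = 62/27 ≈ 2.2963, so f = (1/2)^(62/27) ≈ 0.203585.
Cmin,ss = (D/Vd)·f/(1−f), so D = Cmin,ss·Vd·(1−f)/f.
D = 6 × 180 × (1−f)/f ≈ 6 × 180 × 3.91195 ≈ 4224.91 mg.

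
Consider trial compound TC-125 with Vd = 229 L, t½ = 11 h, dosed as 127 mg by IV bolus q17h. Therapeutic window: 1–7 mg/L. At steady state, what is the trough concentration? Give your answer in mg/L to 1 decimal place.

0.3 mg/L

τ/t½ = 17/11 ≈ 1.5455, so fraction remaining f = (1/2)^(17/11) ≈ 0.3426.
At steady state, accumulation factor R = 1/(1 − e^(−kτ)) ≈ 1.5211.
Single-dose peak C₀ = D/Vd = 127/229 ≈ 0.555 mg/L.
Cmax,ss = C₀/(1 − f) ≈ 0.555/0.6574 ≈ 0.844 mg/L.
Steady-state trough Cmin,ss = Cmax,ss·f ≈ 0.844 × 0.3426 ≈ 0.289 mg/L.
Trough 0.3 mg/L vs MEC 1 mg/L: subtherapeutic.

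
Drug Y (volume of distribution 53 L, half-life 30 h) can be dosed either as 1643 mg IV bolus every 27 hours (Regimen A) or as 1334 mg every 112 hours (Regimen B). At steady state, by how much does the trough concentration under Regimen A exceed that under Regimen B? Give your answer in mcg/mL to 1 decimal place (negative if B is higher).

33.7 mcg/mL

Regimen A: f = (1/2)^(27/30) ≈ 0.5359; Cmin,ss = (1643/53)·f/(1−f) ≈ 35.796 mcg/mL.
Regimen B: f = (1/2)^(112/30) ≈ 0.0752; Cmin,ss = (1334/53)·f/(1−f) ≈ 2.047 mcg/mL.
Difference ≈ 35.796 − 2.047 ≈ 33.749 mcg/mL.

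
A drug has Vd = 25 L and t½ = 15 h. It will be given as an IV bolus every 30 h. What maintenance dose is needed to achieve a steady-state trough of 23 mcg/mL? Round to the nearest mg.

τ/t½ = 30/15 ≈ 2, so f = (1/2)^(30/15) ≈ 0.250000.
Cmin,ss = (D/Vd)·f/(1−f), so D = Cmin,ss·Vd·(1−f)/f.
D = 23 × 25 × (1−f)/f ≈ 23 × 25 × 3.00000 ≈ 1725.00 mg.

1725 mg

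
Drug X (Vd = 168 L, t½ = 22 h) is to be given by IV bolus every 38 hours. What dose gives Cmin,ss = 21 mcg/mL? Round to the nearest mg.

8153 mg

τ/t½ = 38/22 ≈ 1.7273, so f = (1/2)^(38/22) ≈ 0.302022.
Cmin,ss = (D/Vd)·f/(1−f), so D = Cmin,ss·Vd·(1−f)/f.
D = 21 × 168 × (1−f)/f ≈ 21 × 168 × 2.31102 ≈ 8153.28 mg.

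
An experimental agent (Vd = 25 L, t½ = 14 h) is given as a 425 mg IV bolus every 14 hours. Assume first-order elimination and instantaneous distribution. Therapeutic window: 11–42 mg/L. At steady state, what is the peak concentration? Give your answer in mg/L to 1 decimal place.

The dosing interval is 1 half-life, so f = 2^(−1) = 0.5.
At steady state, R = 1/(1 − 0.5) = 2/1.
Single-dose peak C₀ = D/Vd = 425/25 = 17 mg/L.
Steady-state peak Cmax,ss = C₀·R = 17 × 2/1 ≈ 34.000 mg/L.
Peak 34.0 mg/L vs MTC 42 mg/L: below toxic threshold.

34.0 mg/L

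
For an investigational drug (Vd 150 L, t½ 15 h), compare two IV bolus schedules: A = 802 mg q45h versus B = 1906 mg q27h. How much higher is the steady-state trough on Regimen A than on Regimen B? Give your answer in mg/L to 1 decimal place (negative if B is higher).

Regimen A: f = (1/2)^(45/15) ≈ 0.1250; Cmin,ss = (802/150)·f/(1−f) ≈ 0.764 mg/L.
Regimen B: f = (1/2)^(27/15) ≈ 0.2872; Cmin,ss = (1906/150)·f/(1−f) ≈ 5.120 mg/L.
Difference ≈ 0.764 − 5.120 ≈ -4.356 mg/L.

-4.4 mg/L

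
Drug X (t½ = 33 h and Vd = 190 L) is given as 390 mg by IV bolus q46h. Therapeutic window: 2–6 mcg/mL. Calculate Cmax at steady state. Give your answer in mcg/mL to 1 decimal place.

Over one 46-h interval, 46/33 ≈ 1.3939 half-lives elapse, leaving f ≈ 0.3805 of each dose.
Accumulation ratio R = 1/(1 − f) ≈ 1/0.6195 ≈ 1.6142.
Single-dose peak C₀ = D/Vd = 390/190 ≈ 2.053 mcg/mL.
Steady-state peak Cmax,ss = C₀·R ≈ 2.053 × 1.6142 ≈ 3.314 mcg/mL.
Peak 3.3 mcg/mL vs MTC 6 mcg/mL: below toxic threshold.

3.3 mcg/mL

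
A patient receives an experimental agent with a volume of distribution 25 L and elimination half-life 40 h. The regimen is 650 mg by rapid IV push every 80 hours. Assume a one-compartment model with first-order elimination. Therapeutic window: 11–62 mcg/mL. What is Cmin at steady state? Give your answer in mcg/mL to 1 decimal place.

8.7 mcg/mL

The dosing interval is 2 half-lives, so f = 2^(−2) = 0.25.
At steady state, R = 1/(1 − 0.25) = 4/3.
Single-dose peak C₀ = D/Vd = 650/25 = 26 mcg/mL.
Steady-state peak Cmax,ss = C₀·R = 26 × 4/3 ≈ 34.667 mcg/mL.
Steady-state trough Cmin,ss = Cmax,ss·f ≈ 34.667 × 0.25 ≈ 8.667 mcg/mL.
Trough 8.7 mcg/mL vs MEC 11 mcg/mL: subtherapeutic.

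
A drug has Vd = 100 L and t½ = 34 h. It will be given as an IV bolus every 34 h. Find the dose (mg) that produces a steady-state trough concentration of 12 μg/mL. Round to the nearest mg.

τ/t½ = 34/34 ≈ 1, so f = (1/2)^(34/34) ≈ 0.500000.
Cmin,ss = (D/Vd)·f/(1−f), so D = Cmin,ss·Vd·(1−f)/f.
D = 12 × 100 × (1−f)/f ≈ 12 × 100 × 1.00000 ≈ 1200.00 mg.

1200 mg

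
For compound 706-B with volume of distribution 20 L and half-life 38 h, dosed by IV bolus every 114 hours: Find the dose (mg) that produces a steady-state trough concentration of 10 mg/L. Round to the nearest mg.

τ/t½ = 114/38 ≈ 3, so f = (1/2)^(114/38) ≈ 0.125000.
Cmin,ss = (D/Vd)·f/(1−f), so D = Cmin,ss·Vd·(1−f)/f.
D = 10 × 20 × (1−f)/f ≈ 10 × 20 × 7.00000 ≈ 1400.00 mg.

1400 mg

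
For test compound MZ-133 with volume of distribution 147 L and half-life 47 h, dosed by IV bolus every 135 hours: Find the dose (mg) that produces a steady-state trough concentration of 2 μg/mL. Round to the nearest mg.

τ/t½ = 135/47 ≈ 2.8723, so f = (1/2)^(135/47) ≈ 0.136565.
Cmin,ss = (D/Vd)·f/(1−f), so D = Cmin,ss·Vd·(1−f)/f.
D = 2 × 147 × (1−f)/f ≈ 2 × 147 × 6.32252 ≈ 1858.82 mg.

1859 mg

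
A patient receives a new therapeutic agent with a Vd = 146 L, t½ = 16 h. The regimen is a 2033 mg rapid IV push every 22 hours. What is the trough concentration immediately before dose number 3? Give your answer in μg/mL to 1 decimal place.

7.4 μg/mL

f = (1/2)^(τ/t½) = (1/2)^(22/16) ≈ 0.3856.
C₀ = D/Vd = 2033/146 ≈ 13.925 μg/mL.
Before the 3rd dose, 2 doses have been given. Superposition: Cmin = C₀·(f + f²).
≈ 13.925 × (0.3856 + 0.1487) ≈ 13.925 × 0.5343 ≈ 7.440 μg/mL.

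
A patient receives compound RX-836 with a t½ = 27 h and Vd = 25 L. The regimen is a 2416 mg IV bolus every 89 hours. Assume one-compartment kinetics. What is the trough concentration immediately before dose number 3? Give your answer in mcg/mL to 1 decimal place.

f = (1/2)^(τ/t½) = (1/2)^(89/27) ≈ 0.1018.
C₀ = D/Vd = 2416/25 ≈ 96.640 mcg/mL.
Before the 3rd dose, 2 doses have been given. Superposition: Cmin = C₀·(f + f²).
≈ 96.640 × (0.1018 + 0.0104) ≈ 96.640 × 0.1122 ≈ 10.843 mcg/mL.

10.8 mcg/mL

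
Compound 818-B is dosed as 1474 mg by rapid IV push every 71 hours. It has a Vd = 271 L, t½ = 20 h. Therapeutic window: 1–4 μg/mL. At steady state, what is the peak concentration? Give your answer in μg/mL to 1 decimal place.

5.9 μg/mL

τ/t½ = 71/20 ≈ 3.55, so fraction remaining f = (1/2)^(71/20) ≈ 0.0854.
Accumulation ratio R = 1/(1 − f) ≈ 1/0.9146 ≈ 1.0934.
Each bolus raises the concentration by D/Vd = 1474/271 ≈ 5.439 μg/mL.
Steady-state peak Cmax,ss = C₀·R ≈ 5.439 × 1.0934 ≈ 5.947 μg/mL.
Peak 5.9 μg/mL vs MTC 4 μg/mL: exceeds toxic threshold.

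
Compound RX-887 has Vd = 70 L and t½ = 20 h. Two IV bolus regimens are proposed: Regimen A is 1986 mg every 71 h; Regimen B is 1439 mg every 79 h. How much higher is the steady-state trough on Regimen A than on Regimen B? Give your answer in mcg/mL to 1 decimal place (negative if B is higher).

1.2 mcg/mL

Regimen A: f = (1/2)^(71/20) ≈ 0.0854; Cmin,ss = (1986/70)·f/(1−f) ≈ 2.649 mcg/mL.
Regimen B: f = (1/2)^(79/20) ≈ 0.0647; Cmin,ss = (1439/70)·f/(1−f) ≈ 1.422 mcg/mL.
Difference ≈ 2.649 − 1.422 ≈ 1.227 mcg/mL.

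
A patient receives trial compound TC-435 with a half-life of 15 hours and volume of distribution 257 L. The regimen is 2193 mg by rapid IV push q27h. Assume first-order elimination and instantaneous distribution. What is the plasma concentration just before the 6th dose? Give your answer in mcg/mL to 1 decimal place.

3.4 mcg/mL

f = (1/2)^(τ/t½) = (1/2)^(27/15) ≈ 0.2872.
C₀ = D/Vd = 2193/257 ≈ 8.533 mcg/mL.
Before the 6th dose, 5 doses have been given. Superposition: Cmin = C₀·(f + f² + … + f^5).
≈ 8.533 × (0.2872 + 0.0825 + 0.0237 + 0.0068 + 0.0020) ≈ 8.533 × 0.4022 ≈ 3.432 mcg/mL.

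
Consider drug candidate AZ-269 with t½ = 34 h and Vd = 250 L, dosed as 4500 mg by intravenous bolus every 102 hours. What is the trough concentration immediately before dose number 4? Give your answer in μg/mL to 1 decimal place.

2.6 μg/mL

f = (1/2)^(τ/t½) = (1/2)^(102/34) ≈ 0.1250.
C₀ = D/Vd = 4500/250 ≈ 18.000 μg/mL.
Before the 4th dose, 3 doses have been given. Superposition: Cmin = C₀·(f + f² + … + f^3).
≈ 18.000 × (0.1250 + 0.0156 + 0.0020) ≈ 18.000 × 0.1426 ≈ 2.567 μg/mL.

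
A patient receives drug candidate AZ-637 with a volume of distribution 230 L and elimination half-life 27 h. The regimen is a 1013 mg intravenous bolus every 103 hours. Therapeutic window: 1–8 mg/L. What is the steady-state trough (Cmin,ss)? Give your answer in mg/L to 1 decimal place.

0.3 mg/L

k = ln2/t½ = ln2/27 ≈ 0.025672 h⁻¹; fraction remaining f = e^(−kτ) = e^(−0.025672×103) ≈ 0.0711.
At steady state, accumulation factor R = 1/(1 − e^(−kτ)) ≈ 1.0765.
Each bolus raises the concentration by D/Vd = 1013/230 ≈ 4.404 mg/L.
Steady-state peak Cmax,ss = C₀·R ≈ 4.404 × 1.0765 ≈ 4.741 mg/L.
Steady-state trough Cmin,ss = Cmax,ss·f ≈ 4.741 × 0.0711 ≈ 0.337 mg/L.
Trough 0.3 mg/L vs MEC 1 mg/L: subtherapeutic.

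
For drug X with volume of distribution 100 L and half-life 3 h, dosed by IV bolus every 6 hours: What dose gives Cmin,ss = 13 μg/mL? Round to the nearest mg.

3900 mg

τ/t½ = 6/3 ≈ 2, so f = (1/2)^(6/3) ≈ 0.250000.
Cmin,ss = (D/Vd)·f/(1−f), so D = Cmin,ss·Vd·(1−f)/f.
D = 13 × 100 × (1−f)/f ≈ 13 × 100 × 3.00000 ≈ 3900.00 mg.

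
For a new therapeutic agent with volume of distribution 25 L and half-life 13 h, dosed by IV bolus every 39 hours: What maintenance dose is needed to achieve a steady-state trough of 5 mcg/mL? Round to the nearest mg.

875 mg

τ/t½ = 39/13 ≈ 3, so f = (1/2)^(39/13) ≈ 0.125000.
Cmin,ss = (D/Vd)·f/(1−f), so D = Cmin,ss·Vd·(1−f)/f.
D = 5 × 25 × (1−f)/f ≈ 5 × 25 × 7.00000 ≈ 875.00 mg.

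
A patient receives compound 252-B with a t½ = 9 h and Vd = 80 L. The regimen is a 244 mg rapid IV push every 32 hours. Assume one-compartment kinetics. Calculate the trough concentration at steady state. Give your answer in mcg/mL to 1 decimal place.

τ/t½ = 32/9 ≈ 3.5556, so fraction remaining f = (1/2)^(32/9) ≈ 0.0850.
Each bolus raises the concentration by D/Vd = 244/80 ≈ 3.050 mcg/mL.
Steady-state trough Cmin,ss = C₀·f/(1−f) ≈ 3.050 × 0.0850/0.9150 ≈ 0.283 mcg/mL.

0.3 mcg/mL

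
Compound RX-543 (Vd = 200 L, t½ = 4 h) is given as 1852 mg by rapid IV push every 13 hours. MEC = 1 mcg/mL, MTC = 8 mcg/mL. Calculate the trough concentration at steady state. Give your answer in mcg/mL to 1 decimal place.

1.1 mcg/mL

Over one 13-h interval, 13/4 ≈ 3.25 half-lives elapse, leaving f ≈ 0.1051 of each dose.
At steady state, accumulation factor R = 1/(1 − e^(−kτ)) ≈ 1.1174.
Single-dose peak C₀ = D/Vd = 1852/200 ≈ 9.260 mcg/mL.
Cmax,ss = C₀/(1 − f) ≈ 9.260/0.8949 ≈ 10.348 mcg/mL.
One interval later, Cmin,ss = Cmax,ss·e^(−kτ) ≈ 10.348 × 0.1051 ≈ 1.088 mcg/mL.
Trough 1.1 mcg/mL vs MEC 1 mcg/mL: adequate.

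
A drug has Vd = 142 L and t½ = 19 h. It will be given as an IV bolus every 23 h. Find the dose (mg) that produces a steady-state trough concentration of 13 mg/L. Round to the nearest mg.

2426 mg

τ/t½ = 23/19 ≈ 1.2105, so f = (1/2)^(23/19) ≈ 0.432111.
Cmin,ss = (D/Vd)·f/(1−f), so D = Cmin,ss·Vd·(1−f)/f.
D = 13 × 142 × (1−f)/f ≈ 13 × 142 × 1.31422 ≈ 2426.05 mg.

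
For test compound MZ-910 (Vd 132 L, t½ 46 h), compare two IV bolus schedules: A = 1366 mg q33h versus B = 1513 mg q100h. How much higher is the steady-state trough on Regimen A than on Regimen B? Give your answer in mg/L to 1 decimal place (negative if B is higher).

Regimen A: f = (1/2)^(33/46) ≈ 0.6082; Cmin,ss = (1366/132)·f/(1−f) ≈ 16.064 mg/L.
Regimen B: f = (1/2)^(100/46) ≈ 0.2216; Cmin,ss = (1513/132)·f/(1−f) ≈ 3.263 mg/L.
Difference ≈ 16.064 − 3.263 ≈ 12.801 mg/L.

12.8 mg/L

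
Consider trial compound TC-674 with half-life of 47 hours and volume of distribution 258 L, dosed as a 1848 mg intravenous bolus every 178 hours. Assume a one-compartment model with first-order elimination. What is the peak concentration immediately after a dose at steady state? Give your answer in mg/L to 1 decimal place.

k = ln2/t½ = ln2/47 ≈ 0.014748 h⁻¹; fraction remaining f = e^(−kτ) = e^(−0.014748×178) ≈ 0.0724.
At steady state, accumulation factor R = 1/(1 − e^(−kτ)) ≈ 1.0781.
Each bolus raises the concentration by D/Vd = 1848/258 ≈ 7.163 mg/L.
Steady-state peak Cmax,ss = C₀·R ≈ 7.163 × 1.0781 ≈ 7.722 mg/L.

7.7 mg/L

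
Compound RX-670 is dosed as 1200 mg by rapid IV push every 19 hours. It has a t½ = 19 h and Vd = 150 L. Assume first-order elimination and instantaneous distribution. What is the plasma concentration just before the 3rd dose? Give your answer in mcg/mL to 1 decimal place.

6.0 mcg/mL

f = (1/2)^(τ/t½) = (1/2)^(19/19) ≈ 0.5000.
C₀ = D/Vd = 1200/150 ≈ 8.000 mcg/mL.
Before the 3rd dose, 2 doses have been given. Superposition: Cmin = C₀·(f + f²).
≈ 8.000 × (0.5000 + 0.2500) ≈ 8.000 × 0.7500 ≈ 6.000 mcg/mL.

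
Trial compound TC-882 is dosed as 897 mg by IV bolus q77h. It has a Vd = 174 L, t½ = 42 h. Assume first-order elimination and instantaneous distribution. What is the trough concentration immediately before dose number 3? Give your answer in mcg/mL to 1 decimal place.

f = (1/2)^(τ/t½) = (1/2)^(77/42) ≈ 0.2806.
C₀ = D/Vd = 897/174 ≈ 5.155 mcg/mL.
Before the 3rd dose, 2 doses have been given. Superposition: Cmin = C₀·(f + f²).
≈ 5.155 × (0.2806 + 0.0787) ≈ 5.155 × 0.3593 ≈ 1.852 mcg/mL.

1.9 mcg/mL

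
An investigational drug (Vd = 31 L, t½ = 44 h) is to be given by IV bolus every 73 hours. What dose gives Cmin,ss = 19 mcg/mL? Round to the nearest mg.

1271 mg

τ/t½ = 73/44 ≈ 1.6591, so f = (1/2)^(73/44) ≈ 0.316639.
Cmin,ss = (D/Vd)·f/(1−f), so D = Cmin,ss·Vd·(1−f)/f.
D = 19 × 31 × (1−f)/f ≈ 19 × 31 × 2.15817 ≈ 1271.16 mg.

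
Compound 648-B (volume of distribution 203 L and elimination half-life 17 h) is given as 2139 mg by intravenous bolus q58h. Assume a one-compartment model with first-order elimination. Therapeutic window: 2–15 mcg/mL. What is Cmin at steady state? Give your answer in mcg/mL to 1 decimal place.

Over one 58-h interval, 58/17 ≈ 3.4118 half-lives elapse, leaving f ≈ 0.0940 of each dose.
Accumulation ratio R = 1/(1 − f) ≈ 1/0.9060 ≈ 1.1038.
Each bolus raises the concentration by D/Vd = 2139/203 ≈ 10.537 mcg/mL.
Steady-state peak Cmax,ss = C₀·R ≈ 10.537 × 1.1038 ≈ 11.631 mcg/mL.
Steady-state trough Cmin,ss = Cmax,ss·f ≈ 11.631 × 0.0940 ≈ 1.093 mcg/mL.
Trough 1.1 mcg/mL vs MEC 2 mcg/mL: subtherapeutic.

1.1 mcg/mL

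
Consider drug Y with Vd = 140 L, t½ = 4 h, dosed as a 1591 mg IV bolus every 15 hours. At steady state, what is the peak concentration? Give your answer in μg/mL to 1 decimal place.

k = ln2/t½ = ln2/4 ≈ 0.173287 h⁻¹; fraction remaining f = e^(−kτ) = e^(−0.173287×15) ≈ 0.0743.
Accumulation ratio R = 1/(1 − f) ≈ 1/0.9257 ≈ 1.0803.
Single-dose peak C₀ = D/Vd = 1591/140 ≈ 11.364 μg/mL.
Steady-state peak Cmax,ss = C₀·R ≈ 11.364 × 1.0803 ≈ 12.277 μg/mL.

12.3 μg/mL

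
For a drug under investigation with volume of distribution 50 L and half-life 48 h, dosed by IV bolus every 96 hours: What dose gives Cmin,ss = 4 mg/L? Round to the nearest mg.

τ/t½ = 96/48 ≈ 2, so f = (1/2)^(96/48) ≈ 0.250000.
Cmin,ss = (D/Vd)·f/(1−f), so D = Cmin,ss·Vd·(1−f)/f.
D = 4 × 50 × (1−f)/f ≈ 4 × 50 × 3.00000 ≈ 600.00 mg.

600 mg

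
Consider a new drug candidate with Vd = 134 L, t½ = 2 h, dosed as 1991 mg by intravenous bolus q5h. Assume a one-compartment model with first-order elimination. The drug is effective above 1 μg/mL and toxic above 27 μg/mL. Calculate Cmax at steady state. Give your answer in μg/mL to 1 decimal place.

Over one 5-h interval, 5/2 ≈ 2.5 half-lives elapse, leaving f ≈ 0.1768 of each dose.
At steady state, accumulation factor R = 1/(1 − e^(−kτ)) ≈ 1.2148.
Single-dose peak C₀ = D/Vd = 1991/134 ≈ 14.858 μg/mL.
Steady-state peak Cmax,ss = C₀·R ≈ 14.858 × 1.2148 ≈ 18.049 μg/mL.
Peak 18.0 μg/mL vs MTC 27 μg/mL: below toxic threshold.

18.0 μg/mL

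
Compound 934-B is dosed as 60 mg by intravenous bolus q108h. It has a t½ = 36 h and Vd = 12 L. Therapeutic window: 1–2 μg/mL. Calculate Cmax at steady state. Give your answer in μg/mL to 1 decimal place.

τ = 108 h = 3 half-lives, so f = (1/2)^3 = 0.125.
At steady state, R = 1/(1 − 0.125) = 8/7.
Single-dose peak C₀ = D/Vd = 60/12 = 5 μg/mL.
Steady-state peak Cmax,ss = C₀·R = 5 × 8/7 ≈ 5.714 μg/mL.
Peak 5.7 μg/mL vs MTC 2 μg/mL: exceeds toxic threshold.

5.7 μg/mL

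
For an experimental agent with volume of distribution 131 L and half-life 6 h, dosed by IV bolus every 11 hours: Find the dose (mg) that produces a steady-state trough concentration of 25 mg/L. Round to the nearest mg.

8396 mg

τ/t½ = 11/6 ≈ 1.8333, so f = (1/2)^(11/6) ≈ 0.280616.
Cmin,ss = (D/Vd)·f/(1−f), so D = Cmin,ss·Vd·(1−f)/f.
D = 25 × 131 × (1−f)/f ≈ 25 × 131 × 2.56359 ≈ 8395.76 mg.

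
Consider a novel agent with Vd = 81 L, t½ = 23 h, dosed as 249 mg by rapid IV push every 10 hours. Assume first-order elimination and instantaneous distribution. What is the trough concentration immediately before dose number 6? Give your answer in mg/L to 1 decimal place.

6.8 mg/L

f = (1/2)^(τ/t½) = (1/2)^(10/23) ≈ 0.7398.
C₀ = D/Vd = 249/81 ≈ 3.074 mg/L.
Before the 6th dose, 5 doses have been given. Superposition: Cmin = C₀·(f + f² + … + f^5).
≈ 3.074 × (0.7398 + 0.5473 + 0.4049 + 0.2995 + 0.2216) ≈ 3.074 × 2.2131 ≈ 6.803 mg/L.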